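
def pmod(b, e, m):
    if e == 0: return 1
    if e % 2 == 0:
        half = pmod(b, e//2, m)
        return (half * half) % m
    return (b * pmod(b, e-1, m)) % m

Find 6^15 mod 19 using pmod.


pmod(6, 15, 19): e is odd, compute pmod(6, 14, 19)
  pmod(6, 14, 19): e is even, compute pmod(6, 7, 19)
    pmod(6, 7, 19): e is odd, compute pmod(6, 6, 19)
      pmod(6, 6, 19): e is even, compute pmod(6, 3, 19)
        pmod(6, 3, 19): e is odd, compute pmod(6, 2, 19)
          pmod(6, 2, 19): e is even, compute pmod(6, 1, 19)
          pmod(6, 1, 19): e is odd, compute pmod(6, 0, 19)
          pmod(6, 0, 19) = 1
          (6 * 1) % 19 = 6
          half=6, (6*6) % 19 = 17
        (6 * 17) % 19 = 7
      half=7, (7*7) % 19 = 11
    (6 * 11) % 19 = 9
  half=9, (9*9) % 19 = 5
(6 * 5) % 19 = 11

11


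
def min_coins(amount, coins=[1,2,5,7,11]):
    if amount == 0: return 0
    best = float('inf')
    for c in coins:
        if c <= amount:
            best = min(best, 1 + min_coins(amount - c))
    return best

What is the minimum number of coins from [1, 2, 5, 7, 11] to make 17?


Building up with DP:
min_coins(0) = 0
min_coins(1) = min(1+min_coins(0)=1+0=1) = 1
min_coins(2) = min(1+min_coins(1)=1+1=2, 1+min_coins(0)=1+0=1) = 1
min_coins(3) = min(1+min_coins(2)=1+1=2, 1+min_coins(1)=1+1=2) = 2
min_coins(4) = min(1+min_coins(3)=1+2=3, 1+min_coins(2)=1+1=2) = 2
min_coins(5) = min(1+min_coins(4)=1+2=3, 1+min_coins(3)=1+2=3, 1+min_coins(0)=1+0=1) = 1
min_coins(6) = min(1+min_coins(5)=1+1=2, 1+min_coins(4)=1+2=3, 1+min_coins(1)=1+1=2) = 2
min_coins(7) = min(1+min_coins(6)=1+2=3, 1+min_coins(5)=1+1=2, 1+min_coins(2)=1+1=2, 1+min_coins(0)=1+0=1) = 1
min_coins(8) = min(1+min_coins(7)=1+1=2, 1+min_coins(6)=1+2=3, 1+min_coins(3)=1+2=3, 1+min_coins(1)=1+1=2) = 2
min_coins(9) = min(1+min_coins(8)=1+2=3, 1+min_coins(7)=1+1=2, 1+min_coins(4)=1+2=3, 1+min_coins(2)=1+1=2) = 2
min_coins(10) = min(1+min_coins(9)=1+2=3, 1+min_coins(8)=1+2=3, 1+min_coins(5)=1+1=2, 1+min_coins(3)=1+2=3) = 2
min_coins(11) = min(1+min_coins(10)=1+2=3, 1+min_coins(9)=1+2=3, 1+min_coins(6)=1+2=3, 1+min_coins(4)=1+2=3, 1+min_coins(0)=1+0=1) = 1
min_coins(12) = min(1+min_coins(11)=1+1=2, 1+min_coins(10)=1+2=3, 1+min_coins(7)=1+1=2, 1+min_coins(5)=1+1=2, 1+min_coins(1)=1+1=2) = 2
min_coins(13) = min(1+min_coins(12)=1+2=3, 1+min_coins(11)=1+1=2, 1+min_coins(8)=1+2=3, 1+min_coins(6)=1+2=3, 1+min_coins(2)=1+1=2) = 2
min_coins(14) = min(1+min_coins(13)=1+2=3, 1+min_coins(12)=1+2=3, 1+min_coins(9)=1+2=3, 1+min_coins(7)=1+1=2, 1+min_coins(3)=1+2=3) = 2
min_coins(15) = min(1+min_coins(14)=1+2=3, 1+min_coins(13)=1+2=3, 1+min_coins(10)=1+2=3, 1+min_coins(8)=1+2=3, 1+min_coins(4)=1+2=3) = 3
min_coins(16) = min(1+min_coins(15)=1+3=4, 1+min_coins(14)=1+2=3, 1+min_coins(11)=1+1=2, 1+min_coins(9)=1+2=3, 1+min_coins(5)=1+1=2) = 2
min_coins(17) = min(1+min_coins(16)=1+2=3, 1+min_coins(15)=1+3=4, 1+min_coins(12)=1+2=3, 1+min_coins(10)=1+2=3, 1+min_coins(6)=1+2=3) = 3

3


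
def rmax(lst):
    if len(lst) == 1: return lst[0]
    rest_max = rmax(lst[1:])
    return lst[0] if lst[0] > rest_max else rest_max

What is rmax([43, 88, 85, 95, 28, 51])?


rmax([43, 88, 85, 95, 28, 51]): compare 43 with rmax([88, 85, 95, 28, 51])
rmax([88, 85, 95, 28, 51]): compare 88 with rmax([85, 95, 28, 51])
rmax([85, 95, 28, 51]): compare 85 with rmax([95, 28, 51])
rmax([95, 28, 51]): compare 95 with rmax([28, 51])
rmax([28, 51]): compare 28 with rmax([51])
rmax([51]) = 51  (base case)
Compare 28 with 51 -> 51
Compare 95 with 51 -> 95
Compare 85 with 95 -> 95
Compare 88 with 95 -> 95
Compare 43 with 95 -> 95

95


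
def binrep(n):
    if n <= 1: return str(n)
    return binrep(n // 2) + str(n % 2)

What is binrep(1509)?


binrep(1509) = binrep(754) + '1'
binrep(754) = binrep(377) + '0'
binrep(377) = binrep(188) + '1'
binrep(188) = binrep(94) + '0'
binrep(94) = binrep(47) + '0'
binrep(47) = binrep(23) + '1'
binrep(23) = binrep(11) + '1'
binrep(11) = binrep(5) + '1'
binrep(5) = binrep(2) + '1'
binrep(2) = binrep(1) + '0'
binrep(1) = '1'  (base case)
Concatenating: '1' + '0' + '1' + '1' + '1' + '1' + '0' + '0' + '1' + '0' + '1' = '10111100101'

10111100101


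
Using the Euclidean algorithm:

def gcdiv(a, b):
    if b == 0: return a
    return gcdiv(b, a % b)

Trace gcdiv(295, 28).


gcdiv(295, 28) = gcdiv(28, 15)
gcdiv(28, 15) = gcdiv(15, 13)
gcdiv(15, 13) = gcdiv(13, 2)
gcdiv(13, 2) = gcdiv(2, 1)
gcdiv(2, 1) = gcdiv(1, 0)
gcdiv(1, 0) = 1  (base case)

1


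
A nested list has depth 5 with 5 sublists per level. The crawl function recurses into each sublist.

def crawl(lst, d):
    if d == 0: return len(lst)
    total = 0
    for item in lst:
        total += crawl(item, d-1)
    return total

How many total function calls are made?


At depth 0 (root): 1 call
At depth 1: each of 1 parents calls crawl on 5 children = 5 calls
At depth 2: each of 5 parents calls crawl on 5 children = 25 calls
At depth 3: each of 25 parents calls crawl on 5 children = 125 calls
At depth 4: each of 125 parents calls crawl on 5 children = 625 calls
At depth 5: each of 625 parents calls crawl on 5 children = 3125 calls
Total: 1 + 5 + 25 + 125 + 625 + 3125 = 3906

3906


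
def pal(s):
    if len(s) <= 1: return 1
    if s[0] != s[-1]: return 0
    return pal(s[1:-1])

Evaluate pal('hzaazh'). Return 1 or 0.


pal('hzaazh'): s[0]='h' == s[-1]='h' -> check pal('zaaz')
pal('zaaz'): s[0]='z' == s[-1]='z' -> check pal('aa')
pal('aa'): s[0]='a' == s[-1]='a' -> check pal('')
pal(''): len <= 1 -> return 1  (base case)
Result: 1 (palindrome)

1


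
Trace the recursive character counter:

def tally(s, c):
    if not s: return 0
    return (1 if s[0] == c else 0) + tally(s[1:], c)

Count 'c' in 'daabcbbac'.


s[0]='d' != 'c' -> 0
s[0]='a' != 'c' -> 0
s[0]='a' != 'c' -> 0
s[0]='b' != 'c' -> 0
s[0]='c' == 'c' -> 1
s[0]='b' != 'c' -> 0
s[0]='b' != 'c' -> 0
s[0]='a' != 'c' -> 0
s[0]='c' == 'c' -> 1
Sum: 0 + 0 + 0 + 0 + 1 + 0 + 0 + 0 + 1 = 2

2


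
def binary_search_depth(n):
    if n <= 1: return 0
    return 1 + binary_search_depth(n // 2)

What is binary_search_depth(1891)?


1891 / 2 = 945
945 / 2 = 472
472 / 2 = 236
236 / 2 = 118
118 / 2 = 59
59 / 2 = 29
29 / 2 = 14
14 / 2 = 7
7 / 2 = 3
3 / 2 = 1
Reached 1 after 10 halvings

10


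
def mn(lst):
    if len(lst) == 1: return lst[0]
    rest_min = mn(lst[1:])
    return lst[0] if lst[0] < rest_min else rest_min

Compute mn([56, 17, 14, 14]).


mn([56, 17, 14, 14]): compare 56 with mn([17, 14, 14])
mn([17, 14, 14]): compare 17 with mn([14, 14])
mn([14, 14]): compare 14 with mn([14])
mn([14]) = 14  (base case)
Compare 14 with 14 -> 14
Compare 17 with 14 -> 14
Compare 56 with 14 -> 14

14


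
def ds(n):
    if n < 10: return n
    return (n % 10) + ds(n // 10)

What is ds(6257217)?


ds(6257217) = 7 + ds(625721)
ds(625721) = 1 + ds(62572)
ds(62572) = 2 + ds(6257)
ds(6257) = 7 + ds(625)
ds(625) = 5 + ds(62)
ds(62) = 2 + ds(6)
ds(6) = 6  (base case)
Total: 7 + 1 + 2 + 7 + 5 + 2 + 6 = 30

30


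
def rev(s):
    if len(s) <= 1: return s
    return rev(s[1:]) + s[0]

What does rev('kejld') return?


rev('kejld') = rev('ejld') + 'k'
rev('ejld') = rev('jld') + 'e'
rev('jld') = rev('ld') + 'j'
rev('ld') = rev('d') + 'l'
rev('d') = 'd'  (base case)
Concatenating: 'd' + 'l' + 'j' + 'e' + 'k' = 'dljek'

dljek


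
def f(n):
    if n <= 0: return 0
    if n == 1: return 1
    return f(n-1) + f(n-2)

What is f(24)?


Computing f(24) bottom-up:
f(0) = 0
f(1) = 1
f(2) = f(1) + f(0) = 1 + 0 = 1
f(3) = f(2) + f(1) = 1 + 1 = 2
f(4) = f(3) + f(2) = 2 + 1 = 3
f(5) = f(4) + f(3) = 3 + 2 = 5
f(6) = f(5) + f(4) = 5 + 3 = 8
f(7) = f(6) + f(5) = 8 + 5 = 13
f(8) = f(7) + f(6) = 13 + 8 = 21
f(9) = f(8) + f(7) = 21 + 13 = 34
f(10) = f(9) + f(8) = 34 + 21 = 55
f(11) = f(10) + f(9) = 55 + 34 = 89
f(12) = f(11) + f(10) = 89 + 55 = 144
f(13) = f(12) + f(11) = 144 + 89 = 233
f(14) = f(13) + f(12) = 233 + 144 = 377
f(15) = f(14) + f(13) = 377 + 233 = 610
f(16) = f(15) + f(14) = 610 + 377 = 987
f(17) = f(16) + f(15) = 987 + 610 = 1597
f(18) = f(17) + f(16) = 1597 + 987 = 2584
f(19) = f(18) + f(17) = 2584 + 1597 = 4181
f(20) = f(19) + f(18) = 4181 + 2584 = 6765
f(21) = f(20) + f(19) = 6765 + 4181 = 10946
f(22) = f(21) + f(20) = 10946 + 6765 = 17711
f(23) = f(22) + f(21) = 17711 + 10946 = 28657
f(24) = f(23) + f(22) = 28657 + 17711 = 46368

46368


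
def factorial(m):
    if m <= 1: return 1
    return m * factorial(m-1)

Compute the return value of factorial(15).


factorial(15)
= 15 * factorial(14)
= 15 * 14 * factorial(13)
= 15 * 14 * 13 * factorial(12)
= 15 * 14 * 13 * 12 * factorial(11)
= 15 * 14 * 13 * 12 * 11 * factorial(10)
= 15 * 14 * 13 * 12 * 11 * 10 * factorial(9)
= 15 * 14 * 13 * 12 * 11 * 10 * 9 * factorial(8)
= 15 * 14 * 13 * 12 * 11 * 10 * 9 * 8 * factorial(7)
= 15 * 14 * 13 * 12 * 11 * 10 * 9 * 8 * 7 * factorial(6)
= 15 * 14 * 13 * 12 * 11 * 10 * 9 * 8 * 7 * 6 * factorial(5)
= 15 * 14 * 13 * 12 * 11 * 10 * 9 * 8 * 7 * 6 * 5 * factorial(4)
= 15 * 14 * 13 * 12 * 11 * 10 * 9 * 8 * 7 * 6 * 5 * 4 * factorial(3)
= 15 * 14 * 13 * 12 * 11 * 10 * 9 * 8 * 7 * 6 * 5 * 4 * 3 * factorial(2)
= 15 * 14 * 13 * 12 * 11 * 10 * 9 * 8 * 7 * 6 * 5 * 4 * 3 * 2 * factorial(1)
= 15 * 14 * 13 * 12 * 11 * 10 * 9 * 8 * 7 * 6 * 5 * 4 * 3 * 2 * 1
= 1307674368000

1307674368000


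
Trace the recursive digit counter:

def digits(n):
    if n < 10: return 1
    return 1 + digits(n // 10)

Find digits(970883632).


digits(970883632) = 1 + digits(97088363)
digits(97088363) = 1 + digits(9708836)
digits(9708836) = 1 + digits(970883)
digits(970883) = 1 + digits(97088)
digits(97088) = 1 + digits(9708)
digits(9708) = 1 + digits(970)
digits(970) = 1 + digits(97)
digits(97) = 1 + digits(9)
digits(9) = 1  (base case: 9 < 10)
Unwinding: 1 + 1 + 1 + 1 + 1 + 1 + 1 + 1 + 1 = 9

9


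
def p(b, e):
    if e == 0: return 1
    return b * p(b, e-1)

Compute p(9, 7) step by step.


p(9, 7)
= 9 * p(9, 6)
= 9 * 9 * p(9, 5)
= 9 * 9 * 9 * p(9, 4)
= 9 * 9 * 9 * 9 * p(9, 3)
= 9 * 9 * 9 * 9 * 9 * p(9, 2)
= 9 * 9 * 9 * 9 * 9 * 9 * p(9, 1)
= 9 * 9 * 9 * 9 * 9 * 9 * 9 * p(9, 0)
= 9 * 9 * 9 * 9 * 9 * 9 * 9 * 1
= 4782969

4782969


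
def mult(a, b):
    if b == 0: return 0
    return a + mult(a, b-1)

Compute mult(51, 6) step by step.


mult(51, 6) = 51 + mult(51, 5)
mult(51, 5) = 51 + mult(51, 4)
mult(51, 4) = 51 + mult(51, 3)
mult(51, 3) = 51 + mult(51, 2)
mult(51, 2) = 51 + mult(51, 1)
mult(51, 1) = 51 + mult(51, 0)
mult(51, 0) = 0  (base case)
Total: 51 + 51 + 51 + 51 + 51 + 51 + 0 = 306

306


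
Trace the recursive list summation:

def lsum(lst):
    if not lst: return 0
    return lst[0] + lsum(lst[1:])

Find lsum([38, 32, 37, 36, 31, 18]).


lsum([38, 32, 37, 36, 31, 18]) = 38 + lsum([32, 37, 36, 31, 18])
lsum([32, 37, 36, 31, 18]) = 32 + lsum([37, 36, 31, 18])
lsum([37, 36, 31, 18]) = 37 + lsum([36, 31, 18])
lsum([36, 31, 18]) = 36 + lsum([31, 18])
lsum([31, 18]) = 31 + lsum([18])
lsum([18]) = 18 + lsum([])
lsum([]) = 0  (base case)
Total: 38 + 32 + 37 + 36 + 31 + 18 + 0 = 192

192


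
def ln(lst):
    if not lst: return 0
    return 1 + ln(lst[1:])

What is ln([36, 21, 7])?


ln([36, 21, 7]) = 1 + ln([21, 7])
ln([21, 7]) = 1 + ln([7])
ln([7]) = 1 + ln([])
ln([]) = 0  (base case)
Unwinding: 1 + 1 + 1 + 0 = 3

3


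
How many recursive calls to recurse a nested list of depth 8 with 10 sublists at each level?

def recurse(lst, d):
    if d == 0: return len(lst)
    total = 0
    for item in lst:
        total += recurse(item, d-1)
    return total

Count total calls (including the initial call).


At depth 0 (root): 1 call
At depth 1: each of 1 parents calls recurse on 10 children = 10 calls
At depth 2: each of 10 parents calls recurse on 10 children = 100 calls
At depth 3: each of 100 parents calls recurse on 10 children = 1000 calls
At depth 4: each of 1000 parents calls recurse on 10 children = 10000 calls
At depth 5: each of 10000 parents calls recurse on 10 children = 100000 calls
At depth 6: each of 100000 parents calls recurse on 10 children = 1000000 calls
At depth 7: each of 1000000 parents calls recurse on 10 children = 10000000 calls
At depth 8: each of 10000000 parents calls recurse on 10 children = 100000000 calls
Total: 1 + 10 + 100 + 1000 + 10000 + 100000 + 1000000 + 10000000 + 100000000 = 111111111

111111111


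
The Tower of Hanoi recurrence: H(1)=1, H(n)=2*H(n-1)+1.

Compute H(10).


H(10) = 2 * H(9) + 1
H(9) = 2 * H(8) + 1
H(8) = 2 * H(7) + 1
H(7) = 2 * H(6) + 1
H(6) = 2 * H(5) + 1
H(5) = 2 * H(4) + 1
H(4) = 2 * H(3) + 1
H(3) = 2 * H(2) + 1
H(2) = 2 * H(1) + 1
H(1) = 1  (base case)
H(2) = 2 * 1 + 1 = 3
H(3) = 2 * 3 + 1 = 7
H(4) = 2 * 7 + 1 = 15
H(5) = 2 * 15 + 1 = 31
H(6) = 2 * 31 + 1 = 63
H(7) = 2 * 63 + 1 = 127
H(8) = 2 * 127 + 1 = 255
H(9) = 2 * 255 + 1 = 511
H(10) = 2 * 511 + 1 = 1023

1023


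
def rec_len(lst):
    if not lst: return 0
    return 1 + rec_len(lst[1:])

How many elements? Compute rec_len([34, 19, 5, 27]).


rec_len([34, 19, 5, 27]) = 1 + rec_len([19, 5, 27])
rec_len([19, 5, 27]) = 1 + rec_len([5, 27])
rec_len([5, 27]) = 1 + rec_len([27])
rec_len([27]) = 1 + rec_len([])
rec_len([]) = 0  (base case)
Unwinding: 1 + 1 + 1 + 1 + 0 = 4

4


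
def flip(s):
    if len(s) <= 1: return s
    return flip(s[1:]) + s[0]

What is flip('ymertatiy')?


flip('ymertatiy') = flip('mertatiy') + 'y'
flip('mertatiy') = flip('ertatiy') + 'm'
flip('ertatiy') = flip('rtatiy') + 'e'
flip('rtatiy') = flip('tatiy') + 'r'
flip('tatiy') = flip('atiy') + 't'
flip('atiy') = flip('tiy') + 'a'
flip('tiy') = flip('iy') + 't'
flip('iy') = flip('y') + 'i'
flip('y') = 'y'  (base case)
Concatenating: 'y' + 'i' + 't' + 'a' + 't' + 'r' + 'e' + 'm' + 'y' = 'yitatremy'

yitatremy


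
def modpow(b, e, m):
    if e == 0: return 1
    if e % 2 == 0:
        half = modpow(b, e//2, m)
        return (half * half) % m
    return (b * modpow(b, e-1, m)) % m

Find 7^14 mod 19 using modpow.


modpow(7, 14, 19): e is even, compute modpow(7, 7, 19)
  modpow(7, 7, 19): e is odd, compute modpow(7, 6, 19)
    modpow(7, 6, 19): e is even, compute modpow(7, 3, 19)
      modpow(7, 3, 19): e is odd, compute modpow(7, 2, 19)
        modpow(7, 2, 19): e is even, compute modpow(7, 1, 19)
          modpow(7, 1, 19): e is odd, compute modpow(7, 0, 19)
          modpow(7, 0, 19) = 1
          (7 * 1) % 19 = 7
        half=7, (7*7) % 19 = 11
      (7 * 11) % 19 = 1
    half=1, (1*1) % 19 = 1
  (7 * 1) % 19 = 7
half=7, (7*7) % 19 = 11

11


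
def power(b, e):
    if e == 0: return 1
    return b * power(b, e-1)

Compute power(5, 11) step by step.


power(5, 11)
= 5 * power(5, 10)
= 5 * 5 * power(5, 9)
= 5 * 5 * 5 * power(5, 8)
= 5 * 5 * 5 * 5 * power(5, 7)
= 5 * 5 * 5 * 5 * 5 * power(5, 6)
= 5 * 5 * 5 * 5 * 5 * 5 * power(5, 5)
= 5 * 5 * 5 * 5 * 5 * 5 * 5 * power(5, 4)
= 5 * 5 * 5 * 5 * 5 * 5 * 5 * 5 * power(5, 3)
= 5 * 5 * 5 * 5 * 5 * 5 * 5 * 5 * 5 * power(5, 2)
= 5 * 5 * 5 * 5 * 5 * 5 * 5 * 5 * 5 * 5 * power(5, 1)
= 5 * 5 * 5 * 5 * 5 * 5 * 5 * 5 * 5 * 5 * 5 * power(5, 0)
= 5 * 5 * 5 * 5 * 5 * 5 * 5 * 5 * 5 * 5 * 5 * 1
= 48828125

48828125


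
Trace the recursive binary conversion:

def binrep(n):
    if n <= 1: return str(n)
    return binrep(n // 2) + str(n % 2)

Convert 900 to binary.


binrep(900) = binrep(450) + '0'
binrep(450) = binrep(225) + '0'
binrep(225) = binrep(112) + '1'
binrep(112) = binrep(56) + '0'
binrep(56) = binrep(28) + '0'
binrep(28) = binrep(14) + '0'
binrep(14) = binrep(7) + '0'
binrep(7) = binrep(3) + '1'
binrep(3) = binrep(1) + '1'
binrep(1) = '1'  (base case)
Concatenating: '1' + '1' + '1' + '0' + '0' + '0' + '0' + '1' + '0' + '0' = '1110000100'

1110000100


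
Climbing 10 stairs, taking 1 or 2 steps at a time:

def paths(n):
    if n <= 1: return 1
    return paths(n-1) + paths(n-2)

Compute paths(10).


Building up from base cases:
paths(0) = 1
paths(1) = 1
paths(2) = paths(1) + paths(0) = 1 + 1 = 2
paths(3) = paths(2) + paths(1) = 2 + 1 = 3
paths(4) = paths(3) + paths(2) = 3 + 2 = 5
paths(5) = paths(4) + paths(3) = 5 + 3 = 8
paths(6) = paths(5) + paths(4) = 8 + 5 = 13
paths(7) = paths(6) + paths(5) = 13 + 8 = 21
paths(8) = paths(7) + paths(6) = 21 + 13 = 34
paths(9) = paths(8) + paths(7) = 34 + 21 = 55
paths(10) = paths(9) + paths(8) = 55 + 34 = 89

89


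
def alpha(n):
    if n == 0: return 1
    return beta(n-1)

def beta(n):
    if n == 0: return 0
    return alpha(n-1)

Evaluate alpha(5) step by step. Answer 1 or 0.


alpha(5) = beta(4)
beta(4) = alpha(3)
alpha(3) = beta(2)
beta(2) = alpha(1)
alpha(1) = beta(0)
beta(0) = 0  (base case)
Result: 0

0


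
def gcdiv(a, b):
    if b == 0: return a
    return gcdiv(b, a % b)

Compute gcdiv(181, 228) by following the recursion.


gcdiv(181, 228) = gcdiv(228, 181)
gcdiv(228, 181) = gcdiv(181, 47)
gcdiv(181, 47) = gcdiv(47, 40)
gcdiv(47, 40) = gcdiv(40, 7)
gcdiv(40, 7) = gcdiv(7, 5)
gcdiv(7, 5) = gcdiv(5, 2)
gcdiv(5, 2) = gcdiv(2, 1)
gcdiv(2, 1) = gcdiv(1, 0)
gcdiv(1, 0) = 1  (base case)

1


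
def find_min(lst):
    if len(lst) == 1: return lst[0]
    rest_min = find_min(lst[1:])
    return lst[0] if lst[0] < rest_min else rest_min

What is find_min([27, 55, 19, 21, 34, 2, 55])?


find_min([27, 55, 19, 21, 34, 2, 55]): compare 27 with find_min([55, 19, 21, 34, 2, 55])
find_min([55, 19, 21, 34, 2, 55]): compare 55 with find_min([19, 21, 34, 2, 55])
find_min([19, 21, 34, 2, 55]): compare 19 with find_min([21, 34, 2, 55])
find_min([21, 34, 2, 55]): compare 21 with find_min([34, 2, 55])
find_min([34, 2, 55]): compare 34 with find_min([2, 55])
find_min([2, 55]): compare 2 with find_min([55])
find_min([55]) = 55  (base case)
Compare 2 with 55 -> 2
Compare 34 with 2 -> 2
Compare 21 with 2 -> 2
Compare 19 with 2 -> 2
Compare 55 with 2 -> 2
Compare 27 with 2 -> 2

2


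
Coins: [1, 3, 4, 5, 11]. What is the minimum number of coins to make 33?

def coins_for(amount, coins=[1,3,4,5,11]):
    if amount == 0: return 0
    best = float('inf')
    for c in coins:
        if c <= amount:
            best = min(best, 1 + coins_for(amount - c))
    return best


Building up with DP:
coins_for(0) = 0
coins_for(1) = min(1+coins_for(0)=1+0=1) = 1
coins_for(2) = min(1+coins_for(1)=1+1=2) = 2
coins_for(3) = min(1+coins_for(2)=1+2=3, 1+coins_for(0)=1+0=1) = 1
coins_for(4) = min(1+coins_for(3)=1+1=2, 1+coins_for(1)=1+1=2, 1+coins_for(0)=1+0=1) = 1
coins_for(5) = min(1+coins_for(4)=1+1=2, 1+coins_for(2)=1+2=3, 1+coins_for(1)=1+1=2, 1+coins_for(0)=1+0=1) = 1
coins_for(6) = min(1+coins_for(5)=1+1=2, 1+coins_for(3)=1+1=2, 1+coins_for(2)=1+2=3, 1+coins_for(1)=1+1=2) = 2
coins_for(7) = min(1+coins_for(6)=1+2=3, 1+coins_for(4)=1+1=2, 1+coins_for(3)=1+1=2, 1+coins_for(2)=1+2=3) = 2
coins_for(8) = min(1+coins_for(7)=1+2=3, 1+coins_for(5)=1+1=2, 1+coins_for(4)=1+1=2, 1+coins_for(3)=1+1=2) = 2
coins_for(9) = min(1+coins_for(8)=1+2=3, 1+coins_for(6)=1+2=3, 1+coins_for(5)=1+1=2, 1+coins_for(4)=1+1=2) = 2
coins_for(10) = min(1+coins_for(9)=1+2=3, 1+coins_for(7)=1+2=3, 1+coins_for(6)=1+2=3, 1+coins_for(5)=1+1=2) = 2
coins_for(11) = min(1+coins_for(10)=1+2=3, 1+coins_for(8)=1+2=3, 1+coins_for(7)=1+2=3, 1+coins_for(6)=1+2=3, 1+coins_for(0)=1+0=1) = 1
coins_for(12) = min(1+coins_for(11)=1+1=2, 1+coins_for(9)=1+2=3, 1+coins_for(8)=1+2=3, 1+coins_for(7)=1+2=3, 1+coins_for(1)=1+1=2) = 2
coins_for(13) = min(1+coins_for(12)=1+2=3, 1+coins_for(10)=1+2=3, 1+coins_for(9)=1+2=3, 1+coins_for(8)=1+2=3, 1+coins_for(2)=1+2=3) = 3
coins_for(14) = min(1+coins_for(13)=1+3=4, 1+coins_for(11)=1+1=2, 1+coins_for(10)=1+2=3, 1+coins_for(9)=1+2=3, 1+coins_for(3)=1+1=2) = 2
coins_for(15) = min(1+coins_for(14)=1+2=3, 1+coins_for(12)=1+2=3, 1+coins_for(11)=1+1=2, 1+coins_for(10)=1+2=3, 1+coins_for(4)=1+1=2) = 2
coins_for(16) = min(1+coins_for(15)=1+2=3, 1+coins_for(13)=1+3=4, 1+coins_for(12)=1+2=3, 1+coins_for(11)=1+1=2, 1+coins_for(5)=1+1=2) = 2
coins_for(17) = min(1+coins_for(16)=1+2=3, 1+coins_for(14)=1+2=3, 1+coins_for(13)=1+3=4, 1+coins_for(12)=1+2=3, 1+coins_for(6)=1+2=3) = 3
coins_for(18) = min(1+coins_for(17)=1+3=4, 1+coins_for(15)=1+2=3, 1+coins_for(14)=1+2=3, 1+coins_for(13)=1+3=4, 1+coins_for(7)=1+2=3) = 3
coins_for(19) = min(1+coins_for(18)=1+3=4, 1+coins_for(16)=1+2=3, 1+coins_for(15)=1+2=3, 1+coins_for(14)=1+2=3, 1+coins_for(8)=1+2=3) = 3
coins_for(20) = min(1+coins_for(19)=1+3=4, 1+coins_for(17)=1+3=4, 1+coins_for(16)=1+2=3, 1+coins_for(15)=1+2=3, 1+coins_for(9)=1+2=3) = 3
coins_for(21) = min(1+coins_for(20)=1+3=4, 1+coins_for(18)=1+3=4, 1+coins_for(17)=1+3=4, 1+coins_for(16)=1+2=3, 1+coins_for(10)=1+2=3) = 3
coins_for(22) = min(1+coins_for(21)=1+3=4, 1+coins_for(19)=1+3=4, 1+coins_for(18)=1+3=4, 1+coins_for(17)=1+3=4, 1+coins_for(11)=1+1=2) = 2
coins_for(23) = min(1+coins_for(22)=1+2=3, 1+coins_for(20)=1+3=4, 1+coins_for(19)=1+3=4, 1+coins_for(18)=1+3=4, 1+coins_for(12)=1+2=3) = 3
coins_for(24) = min(1+coins_for(23)=1+3=4, 1+coins_for(21)=1+3=4, 1+coins_for(20)=1+3=4, 1+coins_for(19)=1+3=4, 1+coins_for(13)=1+3=4) = 4
coins_for(25) = min(1+coins_for(24)=1+4=5, 1+coins_for(22)=1+2=3, 1+coins_for(21)=1+3=4, 1+coins_for(20)=1+3=4, 1+coins_for(14)=1+2=3) = 3
coins_for(26) = min(1+coins_for(25)=1+3=4, 1+coins_for(23)=1+3=4, 1+coins_for(22)=1+2=3, 1+coins_for(21)=1+3=4, 1+coins_for(15)=1+2=3) = 3
coins_for(27) = min(1+coins_for(26)=1+3=4, 1+coins_for(24)=1+4=5, 1+coins_for(23)=1+3=4, 1+coins_for(22)=1+2=3, 1+coins_for(16)=1+2=3) = 3
coins_for(28) = min(1+coins_for(27)=1+3=4, 1+coins_for(25)=1+3=4, 1+coins_for(24)=1+4=5, 1+coins_for(23)=1+3=4, 1+coins_for(17)=1+3=4) = 4
coins_for(29) = min(1+coins_for(28)=1+4=5, 1+coins_for(26)=1+3=4, 1+coins_for(25)=1+3=4, 1+coins_for(24)=1+4=5, 1+coins_for(18)=1+3=4) = 4
coins_for(30) = min(1+coins_for(29)=1+4=5, 1+coins_for(27)=1+3=4, 1+coins_for(26)=1+3=4, 1+coins_for(25)=1+3=4, 1+coins_for(19)=1+3=4) = 4
coins_for(31) = min(1+coins_for(30)=1+4=5, 1+coins_for(28)=1+4=5, 1+coins_for(27)=1+3=4, 1+coins_for(26)=1+3=4, 1+coins_for(20)=1+3=4) = 4
coins_for(32) = min(1+coins_for(31)=1+4=5, 1+coins_for(29)=1+4=5, 1+coins_for(28)=1+4=5, 1+coins_for(27)=1+3=4, 1+coins_for(21)=1+3=4) = 4
coins_for(33) = min(1+coins_for(32)=1+4=5, 1+coins_for(30)=1+4=5, 1+coins_for(29)=1+4=5, 1+coins_for(28)=1+4=5, 1+coins_for(22)=1+2=3) = 3

3


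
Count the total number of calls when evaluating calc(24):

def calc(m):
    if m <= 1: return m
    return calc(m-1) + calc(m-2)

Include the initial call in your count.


Let C(n) = total calls for calc(n)
C(0) = 1, C(1) = 1
C(2) = 1 + C(1) + C(0) = 1 + 1 + 1 = 3
C(3) = 1 + C(2) + C(1) = 1 + 3 + 1 = 5
C(4) = 1 + C(3) + C(2) = 1 + 5 + 3 = 9
C(5) = 1 + C(4) + C(3) = 1 + 9 + 5 = 15
C(6) = 1 + C(5) + C(4) = 1 + 15 + 9 = 25
C(7) = 1 + C(6) + C(5) = 1 + 25 + 15 = 41
C(8) = 1 + C(7) + C(6) = 1 + 41 + 25 = 67
C(9) = 1 + C(8) + C(7) = 1 + 67 + 41 = 109
C(10) = 1 + C(9) + C(8) = 1 + 109 + 67 = 177
C(11) = 1 + C(10) + C(9) = 1 + 177 + 109 = 287
C(12) = 1 + C(11) + C(10) = 1 + 287 + 177 = 465
C(13) = 1 + C(12) + C(11) = 1 + 465 + 287 = 753
C(14) = 1 + C(13) + C(12) = 1 + 753 + 465 = 1219
C(15) = 1 + C(14) + C(13) = 1 + 1219 + 753 = 1973
C(16) = 1 + C(15) + C(14) = 1 + 1973 + 1219 = 3193
C(17) = 1 + C(16) + C(15) = 1 + 3193 + 1973 = 5167
C(18) = 1 + C(17) + C(16) = 1 + 5167 + 3193 = 8361
C(19) = 1 + C(18) + C(17) = 1 + 8361 + 5167 = 13529
C(20) = 1 + C(19) + C(18) = 1 + 13529 + 8361 = 21891
C(21) = 1 + C(20) + C(19) = 1 + 21891 + 13529 = 35421
C(22) = 1 + C(21) + C(20) = 1 + 35421 + 21891 = 57313
C(23) = 1 + C(22) + C(21) = 1 + 57313 + 35421 = 92735
C(24) = 1 + C(23) + C(22) = 1 + 92735 + 57313 = 150049

150049


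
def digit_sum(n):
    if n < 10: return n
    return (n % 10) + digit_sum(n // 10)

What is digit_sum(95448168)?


digit_sum(95448168) = 8 + digit_sum(9544816)
digit_sum(9544816) = 6 + digit_sum(954481)
digit_sum(954481) = 1 + digit_sum(95448)
digit_sum(95448) = 8 + digit_sum(9544)
digit_sum(9544) = 4 + digit_sum(954)
digit_sum(954) = 4 + digit_sum(95)
digit_sum(95) = 5 + digit_sum(9)
digit_sum(9) = 9  (base case)
Total: 8 + 6 + 1 + 8 + 4 + 4 + 5 + 9 = 45

45


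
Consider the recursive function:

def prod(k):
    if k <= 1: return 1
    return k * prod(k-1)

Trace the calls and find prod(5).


prod(5)
= 5 * prod(4)
= 5 * 4 * prod(3)
= 5 * 4 * 3 * prod(2)
= 5 * 4 * 3 * 2 * prod(1)
= 5 * 4 * 3 * 2 * 1
= 120

120


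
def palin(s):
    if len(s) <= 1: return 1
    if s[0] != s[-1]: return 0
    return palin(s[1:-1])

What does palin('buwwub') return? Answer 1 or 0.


palin('buwwub'): s[0]='b' == s[-1]='b' -> check palin('uwwu')
palin('uwwu'): s[0]='u' == s[-1]='u' -> check palin('ww')
palin('ww'): s[0]='w' == s[-1]='w' -> check palin('')
palin(''): len <= 1 -> return 1  (base case)
Result: 1 (palindrome)

1


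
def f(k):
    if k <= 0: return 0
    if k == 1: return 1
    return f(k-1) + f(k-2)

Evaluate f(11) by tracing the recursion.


Computing f(11) bottom-up:
f(0) = 0
f(1) = 1
f(2) = f(1) + f(0) = 1 + 0 = 1
f(3) = f(2) + f(1) = 1 + 1 = 2
f(4) = f(3) + f(2) = 2 + 1 = 3
f(5) = f(4) + f(3) = 3 + 2 = 5
f(6) = f(5) + f(4) = 5 + 3 = 8
f(7) = f(6) + f(5) = 8 + 5 = 13
f(8) = f(7) + f(6) = 13 + 8 = 21
f(9) = f(8) + f(7) = 21 + 13 = 34
f(10) = f(9) + f(8) = 34 + 21 = 55
f(11) = f(10) + f(9) = 55 + 34 = 89

89


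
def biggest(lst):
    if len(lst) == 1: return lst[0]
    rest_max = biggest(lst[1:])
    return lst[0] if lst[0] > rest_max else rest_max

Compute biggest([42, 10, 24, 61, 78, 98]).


biggest([42, 10, 24, 61, 78, 98]): compare 42 with biggest([10, 24, 61, 78, 98])
biggest([10, 24, 61, 78, 98]): compare 10 with biggest([24, 61, 78, 98])
biggest([24, 61, 78, 98]): compare 24 with biggest([61, 78, 98])
biggest([61, 78, 98]): compare 61 with biggest([78, 98])
biggest([78, 98]): compare 78 with biggest([98])
biggest([98]) = 98  (base case)
Compare 78 with 98 -> 98
Compare 61 with 98 -> 98
Compare 24 with 98 -> 98
Compare 10 with 98 -> 98
Compare 42 with 98 -> 98

98


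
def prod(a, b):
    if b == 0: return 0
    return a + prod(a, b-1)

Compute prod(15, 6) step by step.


prod(15, 6) = 15 + prod(15, 5)
prod(15, 5) = 15 + prod(15, 4)
prod(15, 4) = 15 + prod(15, 3)
prod(15, 3) = 15 + prod(15, 2)
prod(15, 2) = 15 + prod(15, 1)
prod(15, 1) = 15 + prod(15, 0)
prod(15, 0) = 0  (base case)
Total: 15 + 15 + 15 + 15 + 15 + 15 + 0 = 90

90


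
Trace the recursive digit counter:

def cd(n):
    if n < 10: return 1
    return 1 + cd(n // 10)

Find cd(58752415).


cd(58752415) = 1 + cd(5875241)
cd(5875241) = 1 + cd(587524)
cd(587524) = 1 + cd(58752)
cd(58752) = 1 + cd(5875)
cd(5875) = 1 + cd(587)
cd(587) = 1 + cd(58)
cd(58) = 1 + cd(5)
cd(5) = 1  (base case: 5 < 10)
Unwinding: 1 + 1 + 1 + 1 + 1 + 1 + 1 + 1 = 8

8


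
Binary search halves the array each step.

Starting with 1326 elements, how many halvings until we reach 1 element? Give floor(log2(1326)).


1326 / 2 = 663
663 / 2 = 331
331 / 2 = 165
165 / 2 = 82
82 / 2 = 41
41 / 2 = 20
20 / 2 = 10
10 / 2 = 5
5 / 2 = 2
2 / 2 = 1
Reached 1 after 10 halvings

10


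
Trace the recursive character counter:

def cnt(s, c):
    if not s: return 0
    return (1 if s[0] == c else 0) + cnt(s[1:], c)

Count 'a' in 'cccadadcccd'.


s[0]='c' != 'a' -> 0
s[0]='c' != 'a' -> 0
s[0]='c' != 'a' -> 0
s[0]='a' == 'a' -> 1
s[0]='d' != 'a' -> 0
s[0]='a' == 'a' -> 1
s[0]='d' != 'a' -> 0
s[0]='c' != 'a' -> 0
s[0]='c' != 'a' -> 0
s[0]='c' != 'a' -> 0
s[0]='d' != 'a' -> 0
Sum: 0 + 0 + 0 + 1 + 0 + 1 + 0 + 0 + 0 + 0 + 0 = 2

2


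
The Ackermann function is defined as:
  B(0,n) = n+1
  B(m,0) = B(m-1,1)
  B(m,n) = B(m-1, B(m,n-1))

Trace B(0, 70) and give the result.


B(0, 70) = 71
Result: B(0, 70) = 71

71


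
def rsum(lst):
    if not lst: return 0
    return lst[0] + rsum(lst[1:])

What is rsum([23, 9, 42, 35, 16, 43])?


rsum([23, 9, 42, 35, 16, 43]) = 23 + rsum([9, 42, 35, 16, 43])
rsum([9, 42, 35, 16, 43]) = 9 + rsum([42, 35, 16, 43])
rsum([42, 35, 16, 43]) = 42 + rsum([35, 16, 43])
rsum([35, 16, 43]) = 35 + rsum([16, 43])
rsum([16, 43]) = 16 + rsum([43])
rsum([43]) = 43 + rsum([])
rsum([]) = 0  (base case)
Total: 23 + 9 + 42 + 35 + 16 + 43 + 0 = 168

168


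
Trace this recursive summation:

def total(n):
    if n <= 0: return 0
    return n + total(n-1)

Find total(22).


total(22)
= 22 + 21 + 20 + 19 + 18 + 17 + 16 + 15 + 14 + 13 + 12 + 11 + 10 + 9 + 8 + 7 + 6 + 5 + 4 + 3 + 2 + 1 + total(0)
= 22 + 21 + 20 + 19 + 18 + 17 + 16 + 15 + 14 + 13 + 12 + 11 + 10 + 9 + 8 + 7 + 6 + 5 + 4 + 3 + 2 + 1 + 0
= 253

253


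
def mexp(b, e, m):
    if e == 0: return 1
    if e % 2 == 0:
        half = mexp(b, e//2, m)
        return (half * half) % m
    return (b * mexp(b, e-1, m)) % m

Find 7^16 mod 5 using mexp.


mexp(7, 16, 5): e is even, compute mexp(7, 8, 5)
  mexp(7, 8, 5): e is even, compute mexp(7, 4, 5)
    mexp(7, 4, 5): e is even, compute mexp(7, 2, 5)
      mexp(7, 2, 5): e is even, compute mexp(7, 1, 5)
        mexp(7, 1, 5): e is odd, compute mexp(7, 0, 5)
          mexp(7, 0, 5) = 1
        (7 * 1) % 5 = 2
      half=2, (2*2) % 5 = 4
    half=4, (4*4) % 5 = 1
  half=1, (1*1) % 5 = 1
half=1, (1*1) % 5 = 1

1


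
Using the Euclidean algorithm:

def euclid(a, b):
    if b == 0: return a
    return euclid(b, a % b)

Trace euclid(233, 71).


euclid(233, 71) = euclid(71, 20)
euclid(71, 20) = euclid(20, 11)
euclid(20, 11) = euclid(11, 9)
euclid(11, 9) = euclid(9, 2)
euclid(9, 2) = euclid(2, 1)
euclid(2, 1) = euclid(1, 0)
euclid(1, 0) = 1  (base case)

1


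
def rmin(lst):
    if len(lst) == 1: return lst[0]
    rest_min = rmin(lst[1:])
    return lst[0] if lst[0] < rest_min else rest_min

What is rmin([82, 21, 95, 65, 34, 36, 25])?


rmin([82, 21, 95, 65, 34, 36, 25]): compare 82 with rmin([21, 95, 65, 34, 36, 25])
rmin([21, 95, 65, 34, 36, 25]): compare 21 with rmin([95, 65, 34, 36, 25])
rmin([95, 65, 34, 36, 25]): compare 95 with rmin([65, 34, 36, 25])
rmin([65, 34, 36, 25]): compare 65 with rmin([34, 36, 25])
rmin([34, 36, 25]): compare 34 with rmin([36, 25])
rmin([36, 25]): compare 36 with rmin([25])
rmin([25]) = 25  (base case)
Compare 36 with 25 -> 25
Compare 34 with 25 -> 25
Compare 65 with 25 -> 25
Compare 95 with 25 -> 25
Compare 21 with 25 -> 21
Compare 82 with 21 -> 21

21


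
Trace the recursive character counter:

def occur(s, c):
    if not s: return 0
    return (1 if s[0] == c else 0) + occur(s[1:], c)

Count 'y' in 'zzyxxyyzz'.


s[0]='z' != 'y' -> 0
s[0]='z' != 'y' -> 0
s[0]='y' == 'y' -> 1
s[0]='x' != 'y' -> 0
s[0]='x' != 'y' -> 0
s[0]='y' == 'y' -> 1
s[0]='y' == 'y' -> 1
s[0]='z' != 'y' -> 0
s[0]='z' != 'y' -> 0
Sum: 0 + 0 + 1 + 0 + 0 + 1 + 1 + 0 + 0 = 3

3


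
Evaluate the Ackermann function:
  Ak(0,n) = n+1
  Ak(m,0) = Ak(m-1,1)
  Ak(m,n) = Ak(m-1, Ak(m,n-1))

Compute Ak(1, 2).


Ak(1, 2) = Ak(0, Ak(1, 1))
  Ak(1, 1) = Ak(0, Ak(1, 0))
    Ak(1, 0) = Ak(0, 1)
      Ak(0, 1) = 2
    = Ak(0, 2)
    Ak(0, 2) = 3
  = Ak(0, 3)
  Ak(0, 3) = 4
Result: Ak(1, 2) = 4

4


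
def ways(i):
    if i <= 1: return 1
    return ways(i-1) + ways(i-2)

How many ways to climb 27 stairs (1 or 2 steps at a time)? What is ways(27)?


Building up from base cases:
ways(0) = 1
ways(1) = 1
ways(2) = ways(1) + ways(0) = 1 + 1 = 2
ways(3) = ways(2) + ways(1) = 2 + 1 = 3
ways(4) = ways(3) + ways(2) = 3 + 2 = 5
ways(5) = ways(4) + ways(3) = 5 + 3 = 8
ways(6) = ways(5) + ways(4) = 8 + 5 = 13
ways(7) = ways(6) + ways(5) = 13 + 8 = 21
ways(8) = ways(7) + ways(6) = 21 + 13 = 34
ways(9) = ways(8) + ways(7) = 34 + 21 = 55
ways(10) = ways(9) + ways(8) = 55 + 34 = 89
ways(11) = ways(10) + ways(9) = 89 + 55 = 144
ways(12) = ways(11) + ways(10) = 144 + 89 = 233
ways(13) = ways(12) + ways(11) = 233 + 144 = 377
ways(14) = ways(13) + ways(12) = 377 + 233 = 610
ways(15) = ways(14) + ways(13) = 610 + 377 = 987
ways(16) = ways(15) + ways(14) = 987 + 610 = 1597
ways(17) = ways(16) + ways(15) = 1597 + 987 = 2584
ways(18) = ways(17) + ways(16) = 2584 + 1597 = 4181
ways(19) = ways(18) + ways(17) = 4181 + 2584 = 6765
ways(20) = ways(19) + ways(18) = 6765 + 4181 = 10946
ways(21) = ways(20) + ways(19) = 10946 + 6765 = 17711
ways(22) = ways(21) + ways(20) = 17711 + 10946 = 28657
ways(23) = ways(22) + ways(21) = 28657 + 17711 = 46368
ways(24) = ways(23) + ways(22) = 46368 + 28657 = 75025
ways(25) = ways(24) + ways(23) = 75025 + 46368 = 121393
ways(26) = ways(25) + ways(24) = 121393 + 75025 = 196418
ways(27) = ways(26) + ways(25) = 196418 + 121393 = 317811

317811


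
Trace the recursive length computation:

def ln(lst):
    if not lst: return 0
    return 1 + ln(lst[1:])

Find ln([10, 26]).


ln([10, 26]) = 1 + ln([26])
ln([26]) = 1 + ln([])
ln([]) = 0  (base case)
Unwinding: 1 + 1 + 0 = 2

2


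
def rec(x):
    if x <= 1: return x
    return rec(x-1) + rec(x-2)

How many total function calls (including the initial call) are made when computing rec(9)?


Let C(n) = total calls for rec(n)
C(0) = 1, C(1) = 1
C(2) = 1 + C(1) + C(0) = 1 + 1 + 1 = 3
C(3) = 1 + C(2) + C(1) = 1 + 3 + 1 = 5
C(4) = 1 + C(3) + C(2) = 1 + 5 + 3 = 9
C(5) = 1 + C(4) + C(3) = 1 + 9 + 5 = 15
C(6) = 1 + C(5) + C(4) = 1 + 15 + 9 = 25
C(7) = 1 + C(6) + C(5) = 1 + 25 + 15 = 41
C(8) = 1 + C(7) + C(6) = 1 + 41 + 25 = 67
C(9) = 1 + C(8) + C(7) = 1 + 67 + 41 = 109

109


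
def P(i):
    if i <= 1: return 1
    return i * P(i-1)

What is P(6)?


P(6)
= 6 * P(5)
= 6 * 5 * P(4)
= 6 * 5 * 4 * P(3)
= 6 * 5 * 4 * 3 * P(2)
= 6 * 5 * 4 * 3 * 2 * P(1)
= 6 * 5 * 4 * 3 * 2 * 1
= 720

720


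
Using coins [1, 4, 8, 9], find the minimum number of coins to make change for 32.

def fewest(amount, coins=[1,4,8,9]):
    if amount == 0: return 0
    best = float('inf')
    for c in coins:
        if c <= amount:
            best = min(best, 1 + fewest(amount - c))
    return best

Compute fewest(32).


Building up with DP:
fewest(0) = 0
fewest(1) = min(1+fewest(0)=1+0=1) = 1
fewest(2) = min(1+fewest(1)=1+1=2) = 2
fewest(3) = min(1+fewest(2)=1+2=3) = 3
fewest(4) = min(1+fewest(3)=1+3=4, 1+fewest(0)=1+0=1) = 1
fewest(5) = min(1+fewest(4)=1+1=2, 1+fewest(1)=1+1=2) = 2
fewest(6) = min(1+fewest(5)=1+2=3, 1+fewest(2)=1+2=3) = 3
fewest(7) = min(1+fewest(6)=1+3=4, 1+fewest(3)=1+3=4) = 4
fewest(8) = min(1+fewest(7)=1+4=5, 1+fewest(4)=1+1=2, 1+fewest(0)=1+0=1) = 1
fewest(9) = min(1+fewest(8)=1+1=2, 1+fewest(5)=1+2=3, 1+fewest(1)=1+1=2, 1+fewest(0)=1+0=1) = 1
fewest(10) = min(1+fewest(9)=1+1=2, 1+fewest(6)=1+3=4, 1+fewest(2)=1+2=3, 1+fewest(1)=1+1=2) = 2
fewest(11) = min(1+fewest(10)=1+2=3, 1+fewest(7)=1+4=5, 1+fewest(3)=1+3=4, 1+fewest(2)=1+2=3) = 3
fewest(12) = min(1+fewest(11)=1+3=4, 1+fewest(8)=1+1=2, 1+fewest(4)=1+1=2, 1+fewest(3)=1+3=4) = 2
fewest(13) = min(1+fewest(12)=1+2=3, 1+fewest(9)=1+1=2, 1+fewest(5)=1+2=3, 1+fewest(4)=1+1=2) = 2
fewest(14) = min(1+fewest(13)=1+2=3, 1+fewest(10)=1+2=3, 1+fewest(6)=1+3=4, 1+fewest(5)=1+2=3) = 3
fewest(15) = min(1+fewest(14)=1+3=4, 1+fewest(11)=1+3=4, 1+fewest(7)=1+4=5, 1+fewest(6)=1+3=4) = 4
fewest(16) = min(1+fewest(15)=1+4=5, 1+fewest(12)=1+2=3, 1+fewest(8)=1+1=2, 1+fewest(7)=1+4=5) = 2
fewest(17) = min(1+fewest(16)=1+2=3, 1+fewest(13)=1+2=3, 1+fewest(9)=1+1=2, 1+fewest(8)=1+1=2) = 2
fewest(18) = min(1+fewest(17)=1+2=3, 1+fewest(14)=1+3=4, 1+fewest(10)=1+2=3, 1+fewest(9)=1+1=2) = 2
fewest(19) = min(1+fewest(18)=1+2=3, 1+fewest(15)=1+4=5, 1+fewest(11)=1+3=4, 1+fewest(10)=1+2=3) = 3
fewest(20) = min(1+fewest(19)=1+3=4, 1+fewest(16)=1+2=3, 1+fewest(12)=1+2=3, 1+fewest(11)=1+3=4) = 3
fewest(21) = min(1+fewest(20)=1+3=4, 1+fewest(17)=1+2=3, 1+fewest(13)=1+2=3, 1+fewest(12)=1+2=3) = 3
fewest(22) = min(1+fewest(21)=1+3=4, 1+fewest(18)=1+2=3, 1+fewest(14)=1+3=4, 1+fewest(13)=1+2=3) = 3
fewest(23) = min(1+fewest(22)=1+3=4, 1+fewest(19)=1+3=4, 1+fewest(15)=1+4=5, 1+fewest(14)=1+3=4) = 4
fewest(24) = min(1+fewest(23)=1+4=5, 1+fewest(20)=1+3=4, 1+fewest(16)=1+2=3, 1+fewest(15)=1+4=5) = 3
fewest(25) = min(1+fewest(24)=1+3=4, 1+fewest(21)=1+3=4, 1+fewest(17)=1+2=3, 1+fewest(16)=1+2=3) = 3
fewest(26) = min(1+fewest(25)=1+3=4, 1+fewest(22)=1+3=4, 1+fewest(18)=1+2=3, 1+fewest(17)=1+2=3) = 3
fewest(27) = min(1+fewest(26)=1+3=4, 1+fewest(23)=1+4=5, 1+fewest(19)=1+3=4, 1+fewest(18)=1+2=3) = 3
fewest(28) = min(1+fewest(27)=1+3=4, 1+fewest(24)=1+3=4, 1+fewest(20)=1+3=4, 1+fewest(19)=1+3=4) = 4
fewest(29) = min(1+fewest(28)=1+4=5, 1+fewest(25)=1+3=4, 1+fewest(21)=1+3=4, 1+fewest(20)=1+3=4) = 4
fewest(30) = min(1+fewest(29)=1+4=5, 1+fewest(26)=1+3=4, 1+fewest(22)=1+3=4, 1+fewest(21)=1+3=4) = 4
fewest(31) = min(1+fewest(30)=1+4=5, 1+fewest(27)=1+3=4, 1+fewest(23)=1+4=5, 1+fewest(22)=1+3=4) = 4
fewest(32) = min(1+fewest(31)=1+4=5, 1+fewest(28)=1+4=5, 1+fewest(24)=1+3=4, 1+fewest(23)=1+4=5) = 4

4


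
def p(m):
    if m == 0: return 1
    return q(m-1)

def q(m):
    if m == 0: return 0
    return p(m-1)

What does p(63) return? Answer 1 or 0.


p(63) = q(62)
q(62) = p(61)
p(61) = q(60)
q(60) = p(59)
p(59) = q(58)
q(58) = p(57)
p(57) = q(56)
q(56) = p(55)
p(55) = q(54)
q(54) = p(53)
p(53) = q(52)
q(52) = p(51)
p(51) = q(50)
q(50) = p(49)
p(49) = q(48)
q(48) = p(47)
p(47) = q(46)
q(46) = p(45)
p(45) = q(44)
q(44) = p(43)
p(43) = q(42)
q(42) = p(41)
p(41) = q(40)
q(40) = p(39)
p(39) = q(38)
q(38) = p(37)
p(37) = q(36)
q(36) = p(35)
p(35) = q(34)
q(34) = p(33)
p(33) = q(32)
q(32) = p(31)
p(31) = q(30)
q(30) = p(29)
p(29) = q(28)
q(28) = p(27)
p(27) = q(26)
q(26) = p(25)
p(25) = q(24)
q(24) = p(23)
p(23) = q(22)
q(22) = p(21)
p(21) = q(20)
q(20) = p(19)
p(19) = q(18)
q(18) = p(17)
p(17) = q(16)
q(16) = p(15)
p(15) = q(14)
q(14) = p(13)
p(13) = q(12)
q(12) = p(11)
p(11) = q(10)
q(10) = p(9)
p(9) = q(8)
q(8) = p(7)
p(7) = q(6)
q(6) = p(5)
p(5) = q(4)
q(4) = p(3)
p(3) = q(2)
q(2) = p(1)
p(1) = q(0)
q(0) = 0  (base case)
Result: 0

0


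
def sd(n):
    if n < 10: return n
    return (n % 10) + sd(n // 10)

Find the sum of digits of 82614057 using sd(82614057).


sd(82614057) = 7 + sd(8261405)
sd(8261405) = 5 + sd(826140)
sd(826140) = 0 + sd(82614)
sd(82614) = 4 + sd(8261)
sd(8261) = 1 + sd(826)
sd(826) = 6 + sd(82)
sd(82) = 2 + sd(8)
sd(8) = 8  (base case)
Total: 7 + 5 + 0 + 4 + 1 + 6 + 2 + 8 = 33

33


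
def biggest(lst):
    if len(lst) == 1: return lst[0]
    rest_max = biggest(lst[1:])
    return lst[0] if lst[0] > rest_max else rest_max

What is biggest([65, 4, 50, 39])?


biggest([65, 4, 50, 39]): compare 65 with biggest([4, 50, 39])
biggest([4, 50, 39]): compare 4 with biggest([50, 39])
biggest([50, 39]): compare 50 with biggest([39])
biggest([39]) = 39  (base case)
Compare 50 with 39 -> 50
Compare 4 with 50 -> 50
Compare 65 with 50 -> 65

65


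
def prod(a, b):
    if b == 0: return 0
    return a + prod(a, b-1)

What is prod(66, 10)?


prod(66, 10) = 66 + prod(66, 9)
prod(66, 9) = 66 + prod(66, 8)
prod(66, 8) = 66 + prod(66, 7)
prod(66, 7) = 66 + prod(66, 6)
prod(66, 6) = 66 + prod(66, 5)
prod(66, 5) = 66 + prod(66, 4)
prod(66, 4) = 66 + prod(66, 3)
prod(66, 3) = 66 + prod(66, 2)
prod(66, 2) = 66 + prod(66, 1)
prod(66, 1) = 66 + prod(66, 0)
prod(66, 0) = 0  (base case)
Total: 66 + 66 + 66 + 66 + 66 + 66 + 66 + 66 + 66 + 66 + 0 = 660

660


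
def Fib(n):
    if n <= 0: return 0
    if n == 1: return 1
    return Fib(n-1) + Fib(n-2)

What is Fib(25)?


Computing Fib(25) bottom-up:
Fib(0) = 0
Fib(1) = 1
Fib(2) = Fib(1) + Fib(0) = 1 + 0 = 1
Fib(3) = Fib(2) + Fib(1) = 1 + 1 = 2
Fib(4) = Fib(3) + Fib(2) = 2 + 1 = 3
Fib(5) = Fib(4) + Fib(3) = 3 + 2 = 5
Fib(6) = Fib(5) + Fib(4) = 5 + 3 = 8
Fib(7) = Fib(6) + Fib(5) = 8 + 5 = 13
Fib(8) = Fib(7) + Fib(6) = 13 + 8 = 21
Fib(9) = Fib(8) + Fib(7) = 21 + 13 = 34
Fib(10) = Fib(9) + Fib(8) = 34 + 21 = 55
Fib(11) = Fib(10) + Fib(9) = 55 + 34 = 89
Fib(12) = Fib(11) + Fib(10) = 89 + 55 = 144
Fib(13) = Fib(12) + Fib(11) = 144 + 89 = 233
Fib(14) = Fib(13) + Fib(12) = 233 + 144 = 377
Fib(15) = Fib(14) + Fib(13) = 377 + 233 = 610
Fib(16) = Fib(15) + Fib(14) = 610 + 377 = 987
Fib(17) = Fib(16) + Fib(15) = 987 + 610 = 1597
Fib(18) = Fib(17) + Fib(16) = 1597 + 987 = 2584
Fib(19) = Fib(18) + Fib(17) = 2584 + 1597 = 4181
Fib(20) = Fib(19) + Fib(18) = 4181 + 2584 = 6765
Fib(21) = Fib(20) + Fib(19) = 6765 + 4181 = 10946
Fib(22) = Fib(21) + Fib(20) = 10946 + 6765 = 17711
Fib(23) = Fib(22) + Fib(21) = 17711 + 10946 = 28657
Fib(24) = Fib(23) + Fib(22) = 28657 + 17711 = 46368
Fib(25) = Fib(24) + Fib(23) = 46368 + 28657 = 75025

75025


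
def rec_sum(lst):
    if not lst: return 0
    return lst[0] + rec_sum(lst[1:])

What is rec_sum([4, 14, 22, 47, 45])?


rec_sum([4, 14, 22, 47, 45]) = 4 + rec_sum([14, 22, 47, 45])
rec_sum([14, 22, 47, 45]) = 14 + rec_sum([22, 47, 45])
rec_sum([22, 47, 45]) = 22 + rec_sum([47, 45])
rec_sum([47, 45]) = 47 + rec_sum([45])
rec_sum([45]) = 45 + rec_sum([])
rec_sum([]) = 0  (base case)
Total: 4 + 14 + 22 + 47 + 45 + 0 = 132

132
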